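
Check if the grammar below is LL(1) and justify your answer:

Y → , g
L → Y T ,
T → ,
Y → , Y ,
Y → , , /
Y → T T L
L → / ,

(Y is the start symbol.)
No. Predict set conflict for Y: { ',' }

A grammar is LL(1) if for each non-terminal N with multiple productions, the predict sets of those productions are pairwise disjoint, where PREDICT(N → α) = (FIRST(α) \ {ε}) ∪ (FOLLOW(N) if α ⇒* ε).

Relevant sets:
  FIRST(T) = { ',' }
  FIRST(Y) = { ',' }

For Y:
  PREDICT(Y → ',' g) = { ',' }
  PREDICT(Y → ',' Y ',') = { ',' }
  PREDICT(Y → ',' ',' '/') = { ',' }
  PREDICT(Y → T T L) = { ',' }
For L:
  PREDICT(L → Y T ',') = { ',' }
  PREDICT(L → '/' ',') = { '/' }
T has a single production, so nothing to check there.

Conflict found: Predict set conflict for Y: { ',' }
The grammar is NOT LL(1).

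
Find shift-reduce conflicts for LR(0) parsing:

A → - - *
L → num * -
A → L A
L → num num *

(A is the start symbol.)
A shift-reduce conflict occurs when an LR(0) state has both:
  - a complete (reduce) item [A → α .] (dot at the end), and
  - a shift item [B → β . c γ] (dot before a terminal).

Augment with A' → A and build the canonical LR(0) collection (I0 = CLOSURE({[A' → . A]}), then GOTO on every symbol after a dot until no new states appear). It has 12 states:
  I0: { [A → . - - *], [A → . L A], [A' → . A], [L → . num * -], [L → . num num *] }  — shift
  I1: { [A → - . - *] }  — shift
  I2: { [A' → A .] }  — accept
  I3: { [A → . - - *], [A → . L A], [A → L . A], [L → . num * -], [L → . num num *] }  — shift
  I4: { [L → num . * -], [L → num . num *] }  — shift
  I5: { [L → num * . -] }  — shift
  I6: { [L → num num . *] }  — shift
  I7: { [L → num num * .] }  — reduce
  I8: { [L → num * - .] }  — reduce
  I9: { [A → L A .] }  — reduce
  I10: { [A → - - . *] }  — shift
  I11: { [A → - - * .] }  — reduce

No state contains both a complete item and a shift item.

Answer: No shift-reduce conflicts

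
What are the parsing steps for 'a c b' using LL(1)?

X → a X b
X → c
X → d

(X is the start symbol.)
LL(1) parsing maintains a stack (initially the start symbol over $) and the input. At each step: if the stack top is a terminal, match it against the current input token; if it is a non-terminal N, replace it with the RHS of M[N, lookahead] (the unique production whose predict set contains the lookahead).

Stack is shown with the top on the left.

Stack    Input    Action
------------------------
X $      a c b $  output X → a X b
a X b $  a c b $  match 'a'
X b $    c b $    output X → c
c b $    c b $    match 'c'
b $      b $      match 'b'
$        $        accept

The string is accepted.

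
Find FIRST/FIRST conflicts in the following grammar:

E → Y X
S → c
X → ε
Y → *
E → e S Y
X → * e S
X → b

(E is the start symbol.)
No FIRST/FIRST conflicts.

FIRST sets of the non-terminals at (or reachable through a nullable prefix from) the front of some alternative:
  FIRST(Y) = { '*' }

Productions for E:
  E → Y X: FIRST = { '*' }
  E → e S Y: FIRST = { 'e' }
Productions for X:
  X → ε: FIRST = { ε }
  X → * e S: FIRST = { '*' }
  X → b: FIRST = { 'b' }
S, Y have only one production, so no FIRST/FIRST conflict is possible there.

All alternatives of each non-terminal have pairwise disjoint FIRST sets.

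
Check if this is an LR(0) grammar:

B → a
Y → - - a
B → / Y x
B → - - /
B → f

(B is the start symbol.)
Augment with B' → B and build the canonical LR(0) collection (I0 = CLOSURE({[B' → . B]}), then GOTO on every symbol after a dot until no new states appear). It has 13 states:
  I0: { [B → . - - /], [B → . / Y x], [B → . a], [B → . f], [B' → . B] }  — shift
  I1: { [B → - . - /] }  — shift
  I2: { [B → / . Y x], [Y → . - - a] }  — shift
  I3: { [B' → B .] }  — accept
  I4: { [B → a .] }  — reduce
  I5: { [B → f .] }  — reduce
  I6: { [Y → - . - a] }  — shift
  I7: { [B → / Y . x] }  — shift
  I8: { [B → / Y x .] }  — reduce
  I9: { [Y → - - . a] }  — shift
  I10: { [Y → - - a .] }  — reduce
  I11: { [B → - - . /] }  — shift
  I12: { [B → - - / .] }  — reduce

Every state is either a pure shift/goto state or contains exactly one complete item and nothing to shift — no conflicts. The grammar is LR(0).

Answer: Yes, the grammar is LR(0)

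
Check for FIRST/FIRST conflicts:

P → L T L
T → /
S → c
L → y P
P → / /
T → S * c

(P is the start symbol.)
No FIRST/FIRST conflicts.

FIRST sets of the non-terminals at (or reachable through a nullable prefix from) the front of some alternative:
  FIRST(L) = { 'y' }
  FIRST(S) = { 'c' }

Productions for P:
  P → L T L: FIRST = { 'y' }
  P → / /: FIRST = { '/' }
Productions for T:
  T → /: FIRST = { '/' }
  T → S * c: FIRST = { 'c' }
S, L have only one production, so no FIRST/FIRST conflict is possible there.

All alternatives of each non-terminal have pairwise disjoint FIRST sets.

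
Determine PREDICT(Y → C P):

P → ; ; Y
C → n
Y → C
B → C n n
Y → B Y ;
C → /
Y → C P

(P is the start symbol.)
{ '/', 'n' }

PREDICT(Y → C P) = (FIRST(RHS) \ {ε}) ∪ (FOLLOW(Y) if ε ∈ FIRST(RHS), i.e. RHS ⇒* ε)
FIRST(C) = { '/', 'n' }
FIRST(C P) = { '/', 'n' }
ε ∉ FIRST(C P), so FOLLOW(Y) is not added.
PREDICT(Y → C P) = { '/', 'n' }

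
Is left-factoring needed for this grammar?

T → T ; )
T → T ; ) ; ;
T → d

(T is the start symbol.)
Left-factoring is needed when two productions for the same non-terminal
share a common prefix on the right-hand side.

Productions for T:
  T → T ; )
  T → T ; ) ; ;
  T → d

Found common prefix 'T ; )' in productions for T

Answer: Yes, T has productions with common prefix 'T ; )'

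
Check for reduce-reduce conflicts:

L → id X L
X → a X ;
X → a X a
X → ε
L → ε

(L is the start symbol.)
A reduce-reduce conflict occurs when an LR(0) state has two complete items [A → α .] and [B → β .] — both call for a reduction, and with no lookahead the parser cannot choose between them.

Augment with L' → L and build the canonical LR(0) collection (I0 = CLOSURE({[L' → . L]}), then GOTO on every symbol after a dot until no new states appear). It has 9 states:
  I0: { [L → . id X L], [L → .], [L' → . L] }  — shift, reduce
  I1: { [L' → L .] }  — accept
  I2: { [L → id . X L], [X → . a X ;], [X → . a X a], [X → .] }  — shift, reduce
  I3: { [L → . id X L], [L → .], [L → id X . L] }  — shift, reduce
  I4: { [X → . a X ;], [X → . a X a], [X → .], [X → a . X ;], [X → a . X a] }  — shift, reduce
  I5: { [X → a X . ;], [X → a X . a] }  — shift
  I6: { [X → a X ; .] }  — reduce
  I7: { [X → a X a .] }  — reduce
  I8: { [L → id X L .] }  — reduce

No state contains more than one complete item.

Answer: No reduce-reduce conflicts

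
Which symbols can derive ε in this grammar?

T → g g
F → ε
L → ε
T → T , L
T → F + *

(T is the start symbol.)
A non-terminal is nullable if it can derive ε (the empty string): either it has an ε-production, or it has a production whose right-hand side consists entirely of nullable non-terminals.

ε-productions: F → ε, L → ε
So F, L are immediately nullable.
No further non-terminal can be added: every production for the remaining non-terminals contains a terminal or a non-nullable non-terminal.
Nullable = { 'F', 'L' }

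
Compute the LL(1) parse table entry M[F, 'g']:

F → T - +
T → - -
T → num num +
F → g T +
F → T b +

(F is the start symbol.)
To find M[F, 'g'], we find productions for F where 'g' is in the predict set (PREDICT(N → α) = (FIRST(α) \ {ε}) ∪ (FOLLOW(N) if α ⇒* ε)).

Relevant sets:
  FIRST(T) = { '-', 'num' }

F → T - +: PREDICT = { '-', 'num' }
F → g T +: PREDICT = { 'g' }
  'g' is in predict set, so this production goes in M[F, 'g']
F → T b +: PREDICT = { '-', 'num' }

M[F, 'g'] = F → g T +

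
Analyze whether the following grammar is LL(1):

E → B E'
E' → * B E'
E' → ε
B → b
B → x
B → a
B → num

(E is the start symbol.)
Relevant sets:
  FOLLOW(E') = { $ }

For E':
  PREDICT(E' → '*' B E') = { '*' }
  PREDICT(E' → ε) = { $ }
For B:
  PREDICT(B → b) = { 'b' }
  PREDICT(B → x) = { 'x' }
  PREDICT(B → a) = { 'a' }
  PREDICT(B → num) = { 'num' }
E has a single production, so nothing to check there.

All predict sets are disjoint. The grammar IS LL(1).

Answer: Yes, the grammar is LL(1).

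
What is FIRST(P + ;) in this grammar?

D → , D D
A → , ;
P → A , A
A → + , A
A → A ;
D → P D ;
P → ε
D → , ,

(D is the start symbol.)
FIRST sets of the non-terminals involved (from the grammar, by fixed-point iteration):
  FIRST(P) = { '+', ',', ε }

To compute FIRST(P + ;), process the symbols left to right:
Symbol P is a non-terminal. Add FIRST(P) \ {ε} = { '+', ',' }
P is nullable (ε ∈ FIRST(P)), continue to the next symbol.
Symbol + is a terminal. Add '+' and stop.
FIRST(P + ;) = { '+', ',' }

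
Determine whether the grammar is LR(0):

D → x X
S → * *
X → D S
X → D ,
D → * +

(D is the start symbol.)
Yes, the grammar is LR(0)

Augment with D' → D and build the canonical LR(0) collection (I0 = CLOSURE({[D' → . D]}), then GOTO on every symbol after a dot until no new states appear). It has 11 states:
  I0: { [D → . * +], [D → . x X], [D' → . D] }  — shift
  I1: { [D → * . +] }  — shift
  I2: { [D' → D .] }  — accept
  I3: { [D → . * +], [D → . x X], [D → x . X], [X → . D ,], [X → . D S] }  — shift
  I4: { [S → . * *], [X → D . ,], [X → D . S] }  — shift
  I5: { [D → x X .] }  — reduce
  I6: { [S → * . *] }  — shift
  I7: { [X → D , .] }  — reduce
  I8: { [X → D S .] }  — reduce
  I9: { [S → * * .] }  — reduce
  I10: { [D → * + .] }  — reduce

Every state is either a pure shift/goto state or contains exactly one complete item and nothing to shift — no conflicts. The grammar is LR(0).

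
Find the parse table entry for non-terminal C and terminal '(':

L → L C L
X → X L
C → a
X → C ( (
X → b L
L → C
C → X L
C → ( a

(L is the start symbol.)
To find M[C, '('], we find productions for C where '(' is in the predict set (PREDICT(N → α) = (FIRST(α) \ {ε}) ∪ (FOLLOW(N) if α ⇒* ε)).

Relevant sets:
  FIRST(X) = { '(', 'a', 'b' }

C → a: PREDICT = { 'a' }
C → X L: PREDICT = { '(', 'a', 'b' }
  '(' is in predict set, so this production goes in M[C, '(']
C → ( a: PREDICT = { '(' }
  '(' is in predict set, so this production goes in M[C, '(']

M[C, '('] = C → X L, C → ( a  (a multiply-defined cell — the grammar is not LL(1))

Answer: C → X L, C → ( a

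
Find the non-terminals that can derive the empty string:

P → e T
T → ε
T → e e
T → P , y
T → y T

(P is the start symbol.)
{ 'T' }

ε-productions: T → ε
So T is immediately nullable.
No further non-terminal can be added: every production for the remaining non-terminals contains a terminal or a non-nullable non-terminal.
Nullable = { 'T' }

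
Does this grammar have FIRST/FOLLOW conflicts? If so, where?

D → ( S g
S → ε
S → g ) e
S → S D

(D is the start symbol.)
Nullable non-terminals: S.
FIRST sets used below: FIRST(S) = { '(', 'g', ε }, FIRST(D) = { '(' }

S: nullable alternative(s) S → ε; FOLLOW(S) = { '(', 'g' }
  S → ε: FIRST \ {ε} = { } — this is the only nullable alternative, skip
  S → g ) e: FIRST \ {ε} = { 'g' } — overlaps FOLLOW(S) on { 'g' }: CONFLICT
  S → S D: FIRST \ {ε} = { '(', 'g' } — overlaps FOLLOW(S) on { '(', 'g' }: CONFLICT

D has no nullable alternative, so no FIRST/FOLLOW check is needed there.

So the grammar has 2 FIRST/FOLLOW conflicts (marked CONFLICT above).

Answer: Yes. S → g ')' e with FOLLOW(S) on { 'g' }; S → S D with FOLLOW(S) on { '(', 'g' }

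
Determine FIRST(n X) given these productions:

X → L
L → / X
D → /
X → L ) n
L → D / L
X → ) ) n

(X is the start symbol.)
{ 'n' }

To compute FIRST(n X), process the symbols left to right:
Symbol n is a terminal. Add 'n' and stop.
FIRST(n X) = { 'n' }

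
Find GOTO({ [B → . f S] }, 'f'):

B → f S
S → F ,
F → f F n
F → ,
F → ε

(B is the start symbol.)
GOTO(I, 'f') = CLOSURE({ [A → αX.β] : [A → α.Xβ] ∈ I, X = 'f' })

Items with dot before 'f', with the dot advanced:
  [B → . f S] → [B → f . S]
Closure of the advanced items:
  [B → f . S] has the dot before S: add [S → . F ,]
  [S → . F ,] has the dot before F: add [F → . f F n], [F → . ,], [F → .]

GOTO = { [B → f . S], [F → . ,], [F → . f F n], [F → .], [S → . F ,] }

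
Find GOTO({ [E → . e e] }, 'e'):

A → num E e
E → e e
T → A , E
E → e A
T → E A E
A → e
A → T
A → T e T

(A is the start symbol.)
{ [E → e . e] }

GOTO(I, 'e') = CLOSURE({ [A → αX.β] : [A → α.Xβ] ∈ I, X = 'e' })

Items with dot before 'e', with the dot advanced:
  [E → . e e] → [E → e . e]
Closure adds nothing (no advanced item has the dot before a non-terminal).

GOTO = { [E → e . e] }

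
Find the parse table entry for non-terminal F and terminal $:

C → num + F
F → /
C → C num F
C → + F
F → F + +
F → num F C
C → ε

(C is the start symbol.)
To find M[F, $], we find productions for F where $ is in the predict set (PREDICT(N → α) = (FIRST(α) \ {ε}) ∪ (FOLLOW(N) if α ⇒* ε)).

Relevant sets:
  FIRST(F) = { '/', 'num' }

F → /: PREDICT = { '/' }
F → F + +: PREDICT = { '/', 'num' }
F → num F C: PREDICT = { 'num' }

M[F, $] is empty (no production applies)

Answer: Empty (error entry)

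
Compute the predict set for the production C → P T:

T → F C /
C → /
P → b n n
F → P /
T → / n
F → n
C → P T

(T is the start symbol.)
PREDICT(C → P T) = (FIRST(RHS) \ {ε}) ∪ (FOLLOW(C) if ε ∈ FIRST(RHS), i.e. RHS ⇒* ε)
FIRST(P) = { 'b' }
FIRST(P T) = { 'b' }
ε ∉ FIRST(P T), so FOLLOW(C) is not added.
PREDICT(C → P T) = { 'b' }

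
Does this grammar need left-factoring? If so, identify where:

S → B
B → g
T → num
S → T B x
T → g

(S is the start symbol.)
Left-factoring is needed when two productions for the same non-terminal
share a common prefix on the right-hand side.

Productions for S:
  S → B
  S → T B x
Productions for T:
  T → num
  T → g

No common prefixes found.

Answer: No, left-factoring is not needed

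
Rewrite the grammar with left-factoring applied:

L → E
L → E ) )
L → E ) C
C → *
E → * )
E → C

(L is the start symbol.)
Left-factoring transforms A → αβ₁ | αβ₂ into A → αA' and A' → β₁ | β₂
(α is the longest common prefix among the alternatives). Repeat until
no nonterminal has two alternatives with a common prefix.

Round 1: L has alternatives sharing prefix 'E'. Introduce L': L → E L'
  Add: L' → ε
  Add: L' → ) )
  Add: L' → ) C

Round 2: L' has alternatives sharing prefix ')'. Introduce L'': L' → ) L''
  Add: L'' → )
  Add: L'' → C

No remaining common prefixes — done.

Resulting grammar:
L → E L'
L' → ε
L' → ) L''
L'' → )
L'' → C
C → *
E → * )
E → C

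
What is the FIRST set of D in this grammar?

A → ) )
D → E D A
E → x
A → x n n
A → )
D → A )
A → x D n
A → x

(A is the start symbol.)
{ ')', 'x' }

To compute FIRST(D), examine every production with D on the left-hand side, reading each right-hand side left to right until a non-nullable symbol is reached.

FIRST sets of the other non-terminals involved (by the same procedure, iterated to a fixed point):
  FIRST(E) = { 'x' }
  FIRST(A) = { ')', 'x' }

From D → E D A:
  - E is a non-terminal: add FIRST(E) \ {ε} = { 'x' }
    E is not nullable, so stop
From D → A ):
  - A is a non-terminal: add FIRST(A) \ {ε} = { ')', 'x' }
    A is not nullable, so stop

Collecting: FIRST(D) = { ')', 'x' }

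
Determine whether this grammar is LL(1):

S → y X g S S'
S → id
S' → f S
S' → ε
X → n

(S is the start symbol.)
A grammar is LL(1) if for each non-terminal N with multiple productions, the predict sets of those productions are pairwise disjoint, where PREDICT(N → α) = (FIRST(α) \ {ε}) ∪ (FOLLOW(N) if α ⇒* ε).

Relevant sets:
  FOLLOW(S') = { $, 'f' }

For S:
  PREDICT(S → y X g S S') = { 'y' }
  PREDICT(S → id) = { 'id' }
For S':
  PREDICT(S' → f S) = { 'f' }
  PREDICT(S' → ε) = { $, 'f' }
X has a single production, so nothing to check there.

Conflict found: Predict set conflict for S': { 'f' }
The grammar is NOT LL(1).

Answer: No. Predict set conflict for S': { 'f' }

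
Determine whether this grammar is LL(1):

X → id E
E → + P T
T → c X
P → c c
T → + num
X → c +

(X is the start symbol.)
A grammar is LL(1) if for each non-terminal N with multiple productions, the predict sets of those productions are pairwise disjoint, where PREDICT(N → α) = (FIRST(α) \ {ε}) ∪ (FOLLOW(N) if α ⇒* ε).

For X:
  PREDICT(X → id E) = { 'id' }
  PREDICT(X → c '+') = { 'c' }
For T:
  PREDICT(T → c X) = { 'c' }
  PREDICT(T → '+' num) = { '+' }
E, P have a single production, so nothing to check there.

All predict sets are disjoint. The grammar IS LL(1).

Answer: Yes, the grammar is LL(1).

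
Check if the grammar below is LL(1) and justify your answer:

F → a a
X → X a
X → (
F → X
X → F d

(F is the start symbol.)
Relevant sets:
  FIRST(X) = { '(', 'a' }
  FIRST(F) = { '(', 'a' }

For F:
  PREDICT(F → a a) = { 'a' }
  PREDICT(F → X) = { '(', 'a' }
For X:
  PREDICT(X → X a) = { '(', 'a' }
  PREDICT(X → '(') = { '(' }
  PREDICT(X → F d) = { '(', 'a' }

Conflict found: Predict set conflict for F: { 'a' }
The grammar is NOT LL(1).

Answer: No. Predict set conflict for F: { 'a' }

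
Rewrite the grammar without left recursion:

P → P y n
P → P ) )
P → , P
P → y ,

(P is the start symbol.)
P → , P P'
P → y , P'
P' → y n P'
P' → ) ) P'
P' → ε

P is directly left-recursive. The standard transformation for
  A → A α₁ | ... | A α_m | β₁ | ... | β_n
is
  A  → β₁ A' | ... | β_n A'
  A' → α₁ A' | ... | α_m A' | ε

P → , P becomes P → , P P'
P → y , becomes P → y , P'
P → P y n becomes P' → y n P'
P → P ) ) becomes P' → ) ) P'
Add P' → ε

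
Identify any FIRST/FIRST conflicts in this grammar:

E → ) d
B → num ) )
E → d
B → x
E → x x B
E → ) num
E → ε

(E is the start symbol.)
A FIRST/FIRST conflict occurs when two productions N → α and N → β for the same non-terminal have FIRST(α) ∩ FIRST(β) ≠ ∅ (with ε ∈ FIRST of a nullable right-hand side, so two nullable alternatives also conflict).

Productions for E:
  E → ) d: FIRST = { ')' }
  E → d: FIRST = { 'd' }
  E → x x B: FIRST = { 'x' }
  E → ) num: FIRST = { ')' }
  E → ε: FIRST = { ε }
Productions for B:
  B → num ) ): FIRST = { 'num' }
  B → x: FIRST = { 'x' }

Conflict for E: E → ) d and E → ) num
  Overlap: { ')' }

Answer: Yes. E → ')' d / E → ')' num on { ')' }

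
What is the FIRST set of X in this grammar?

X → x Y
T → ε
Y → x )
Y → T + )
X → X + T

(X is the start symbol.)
To compute FIRST(X), examine every production with X on the left-hand side, reading each right-hand side left to right until a non-nullable symbol is reached.

From X → x Y:
  - x is a terminal: add 'x' and stop
From X → X + T:
  - X is the symbol being defined: contributes nothing new
    X is not nullable, so stop

Collecting: FIRST(X) = { 'x' }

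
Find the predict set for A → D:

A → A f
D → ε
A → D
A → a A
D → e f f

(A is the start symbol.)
PREDICT(A → D) = (FIRST(RHS) \ {ε}) ∪ (FOLLOW(A) if ε ∈ FIRST(RHS), i.e. RHS ⇒* ε)
FIRST(D) = { 'e', ε }
FIRST(D) = { 'e', ε }
ε ∈ FIRST(D) (the right-hand side is nullable), so add FOLLOW(A) = { $, 'f' }
PREDICT(A → D) = { $, 'e', 'f' }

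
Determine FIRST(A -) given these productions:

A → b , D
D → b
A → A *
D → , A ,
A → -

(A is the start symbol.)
{ '-', 'b' }

FIRST sets of the non-terminals involved (from the grammar, by fixed-point iteration):
  FIRST(A) = { '-', 'b' }

To compute FIRST(A -), process the symbols left to right:
Symbol A is a non-terminal. Add FIRST(A) \ {ε} = { '-', 'b' }
A is not nullable (ε ∉ FIRST(A)), so stop here.
FIRST(A -) = { '-', 'b' }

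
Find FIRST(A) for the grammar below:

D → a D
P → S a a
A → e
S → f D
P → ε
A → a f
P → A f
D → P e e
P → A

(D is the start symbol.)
To compute FIRST(A), examine every production with A on the left-hand side, reading each right-hand side left to right until a non-nullable symbol is reached.

From A → e:
  - e is a terminal: add 'e' and stop
From A → a f:
  - a is a terminal: add 'a' and stop

Collecting: FIRST(A) = { 'a', 'e' }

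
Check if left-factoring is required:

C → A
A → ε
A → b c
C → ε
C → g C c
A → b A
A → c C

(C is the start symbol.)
Yes, A has productions with common prefix 'b'

Left-factoring is needed when two productions for the same non-terminal
share a common prefix on the right-hand side.

Productions for C:
  C → A
  C → ε
  C → g C c
Productions for A:
  A → ε
  A → b c
  A → b A
  A → c C

Found common prefix 'b' in productions for A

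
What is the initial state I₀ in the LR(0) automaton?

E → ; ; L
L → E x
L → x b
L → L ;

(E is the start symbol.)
First, augment the grammar with E' → E
I₀ = CLOSURE({ [E' → . E] }):
  [E' → . E] has the dot before E: add [E → . ; ; L]
No further items can be added.

I₀ = { [E → . ; ; L], [E' → . E] }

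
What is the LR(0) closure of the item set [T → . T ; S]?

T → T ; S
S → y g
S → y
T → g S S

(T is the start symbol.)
To compute CLOSURE, for each item [A → α.Bβ] where B is a non-terminal, add [B → .γ] for all productions B → γ; repeat for the newly added items until nothing changes.

Start with: [T → . T ; S]
  [T → . T ; S] has the dot before T: add [T → . g S S]
No further items can be added.

CLOSURE = { [T → . T ; S], [T → . g S S] }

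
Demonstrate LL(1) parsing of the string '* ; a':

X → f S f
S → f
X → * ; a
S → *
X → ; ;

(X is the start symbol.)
LL(1) parsing maintains a stack (initially the start symbol over $) and the input. At each step: if the stack top is a terminal, match it against the current input token; if it is a non-terminal N, replace it with the RHS of M[N, lookahead] (the unique production whose predict set contains the lookahead).

Stack is shown with the top on the left.

Stack    Input    Action
------------------------
X $      * ; a $  output X → * ; a
* ; a $  * ; a $  match '*'
; a $    ; a $    match ';'
a $      a $      match 'a'
$        $        accept

The string is accepted.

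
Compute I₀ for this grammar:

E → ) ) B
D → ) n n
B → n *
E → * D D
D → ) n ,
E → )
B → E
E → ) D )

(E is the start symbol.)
{ [E → . ) ) B], [E → . ) D )], [E → . )], [E → . * D D], [E' → . E] }

First, augment the grammar with E' → E
I₀ = CLOSURE({ [E' → . E] }):
  [E' → . E] has the dot before E: add [E → . ) ) B], [E → . * D D], [E → . )], [E → . ) D )]
No further items can be added.

I₀ = { [E → . ) ) B], [E → . ) D )], [E → . )], [E → . * D D], [E' → . E] }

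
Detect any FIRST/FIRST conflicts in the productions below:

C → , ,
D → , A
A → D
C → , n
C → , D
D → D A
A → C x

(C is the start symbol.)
Yes. C → ',' ',' / C → ',' n on { ',' }; C → ',' ',' / C → ',' D on { ',' }; C → ',' n / C → ',' D on { ',' }; D → ',' A / D → D A on { ',' }; A → D / A → C x on { ',' }

A FIRST/FIRST conflict occurs when two productions N → α and N → β for the same non-terminal have FIRST(α) ∩ FIRST(β) ≠ ∅ (with ε ∈ FIRST of a nullable right-hand side, so two nullable alternatives also conflict).

FIRST sets of the non-terminals at (or reachable through a nullable prefix from) the front of some alternative:
  FIRST(D) = { ',' }
  FIRST(C) = { ',' }

Productions for C:
  C → , ,: FIRST = { ',' }
  C → , n: FIRST = { ',' }
  C → , D: FIRST = { ',' }
Productions for D:
  D → , A: FIRST = { ',' }
  D → D A: FIRST = { ',' }
Productions for A:
  A → D: FIRST = { ',' }
  A → C x: FIRST = { ',' }

Conflict for C: C → , , and C → , n
  Overlap: { ',' }
Conflict for C: C → , , and C → , D
  Overlap: { ',' }
Conflict for C: C → , n and C → , D
  Overlap: { ',' }
Conflict for D: D → , A and D → D A
  Overlap: { ',' }
Conflict for A: A → D and A → C x
  Overlap: { ',' }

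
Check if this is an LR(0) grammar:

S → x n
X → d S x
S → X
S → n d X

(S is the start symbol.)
Yes, the grammar is LR(0)

Augment with S' → S and build the canonical LR(0) collection (I0 = CLOSURE({[S' → . S]}), then GOTO on every symbol after a dot until no new states appear). It has 11 states:
  I0: { [S → . X], [S → . n d X], [S → . x n], [S' → . S], [X → . d S x] }  — shift
  I1: { [S' → S .] }  — accept
  I2: { [S → X .] }  — reduce
  I3: { [S → . X], [S → . n d X], [S → . x n], [X → . d S x], [X → d . S x] }  — shift
  I4: { [S → n . d X] }  — shift
  I5: { [S → x . n] }  — shift
  I6: { [S → x n .] }  — reduce
  I7: { [S → n d . X], [X → . d S x] }  — shift
  I8: { [S → n d X .] }  — reduce
  I9: { [X → d S . x] }  — shift
  I10: { [X → d S x .] }  — reduce

Every state is either a pure shift/goto state or contains exactly one complete item and nothing to shift — no conflicts. The grammar is LR(0).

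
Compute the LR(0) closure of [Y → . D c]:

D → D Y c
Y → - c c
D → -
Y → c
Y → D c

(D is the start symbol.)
{ [D → . -], [D → . D Y c], [Y → . D c] }

To compute CLOSURE, for each item [A → α.Bβ] where B is a non-terminal, add [B → .γ] for all productions B → γ; repeat for the newly added items until nothing changes.

Start with: [Y → . D c]
  [Y → . D c] has the dot before D: add [D → . D Y c], [D → . -]
No further items can be added.

CLOSURE = { [D → . -], [D → . D Y c], [Y → . D c] }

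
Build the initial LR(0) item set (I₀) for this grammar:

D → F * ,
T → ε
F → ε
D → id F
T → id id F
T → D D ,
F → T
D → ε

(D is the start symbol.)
First, augment the grammar with D' → D
I₀ = CLOSURE({ [D' → . D] }):
  [D' → . D] has the dot before D: add [D → . F * ,], [D → . id F], [D → .]
  [D → . F * ,] has the dot before F: add [F → .], [F → . T]
  [F → . T] has the dot before T: add [T → .], [T → . id id F], [T → . D D ,]
No further items can be added.

I₀ = { [D → . F * ,], [D → . id F], [D → .], [D' → . D], [F → . T], [F → .], [T → . D D ,], [T → . id id F], [T → .] }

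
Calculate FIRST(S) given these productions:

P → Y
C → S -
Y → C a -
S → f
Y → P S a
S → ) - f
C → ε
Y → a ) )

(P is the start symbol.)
{ ')', 'f' }

From S → f:
  - f is a terminal: add 'f' and stop
From S → ) - f:
  - ')' is a terminal: add ')' and stop

Collecting: FIRST(S) = { ')', 'f' }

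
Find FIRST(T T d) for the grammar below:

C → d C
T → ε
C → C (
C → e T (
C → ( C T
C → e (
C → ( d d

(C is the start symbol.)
FIRST sets of the non-terminals involved (from the grammar, by fixed-point iteration):
  FIRST(T) = { ε }

To compute FIRST(T T d), process the symbols left to right:
Symbol T is a non-terminal. Add FIRST(T) \ {ε} = { }
T is nullable (ε ∈ FIRST(T)), continue to the next symbol.
Symbol T is a non-terminal. Add FIRST(T) \ {ε} = { }
T is nullable (ε ∈ FIRST(T)), continue to the next symbol.
Symbol d is a terminal. Add 'd' and stop.
FIRST(T T d) = { 'd' }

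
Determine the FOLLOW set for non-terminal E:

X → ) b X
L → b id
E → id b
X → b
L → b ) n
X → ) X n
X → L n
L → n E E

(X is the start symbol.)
{ 'id', 'n' }

To compute FOLLOW(E), find every occurrence of E on a right-hand side N → α E β: add FIRST(β) \ {ε}, and if β is empty or nullable also add FOLLOW(N). Iterate to a fixed point.

In L → n E E: E is followed by E, add FIRST(E) \ {ε} = { 'id' }
In L → n E E: E is at the end, add FOLLOW(L)

The FOLLOW sets referred to above (computed the same way, to a fixed point):
  FOLLOW(L) = { 'n' }

Taking the union: FOLLOW(E) = { 'id', 'n' }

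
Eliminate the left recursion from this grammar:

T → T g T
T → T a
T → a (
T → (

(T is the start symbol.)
T → a ( T'
T → ( T'
T' → g T T'
T' → a T'
T' → ε

T is directly left-recursive. The standard transformation for
  A → A α₁ | ... | A α_m | β₁ | ... | β_n
is
  A  → β₁ A' | ... | β_n A'
  A' → α₁ A' | ... | α_m A' | ε

T → a ( becomes T → a ( T'
T → ( becomes T → ( T'
T → T g T becomes T' → g T T'
T → T a becomes T' → a T'
Add T' → ε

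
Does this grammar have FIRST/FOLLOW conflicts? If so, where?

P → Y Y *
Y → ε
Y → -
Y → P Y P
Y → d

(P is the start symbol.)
Yes. Y → '-' with FOLLOW(Y) on { '-' }; Y → P Y P with FOLLOW(Y) on { '*', '-', 'd' }; Y → d with FOLLOW(Y) on { 'd' }

Nullable non-terminals: Y.
FIRST sets used below: FIRST(P) = { '*', '-', 'd' }

Y: nullable alternative(s) Y → ε; FOLLOW(Y) = { '*', '-', 'd' }
  Y → ε: FIRST \ {ε} = { } — this is the only nullable alternative, skip
  Y → -: FIRST \ {ε} = { '-' } — overlaps FOLLOW(Y) on { '-' }: CONFLICT
  Y → P Y P: FIRST \ {ε} = { '*', '-', 'd' } — overlaps FOLLOW(Y) on { '*', '-', 'd' }: CONFLICT
  Y → d: FIRST \ {ε} = { 'd' } — overlaps FOLLOW(Y) on { 'd' }: CONFLICT

P has no nullable alternative, so no FIRST/FOLLOW check is needed there.

So the grammar has 3 FIRST/FOLLOW conflicts (marked CONFLICT above).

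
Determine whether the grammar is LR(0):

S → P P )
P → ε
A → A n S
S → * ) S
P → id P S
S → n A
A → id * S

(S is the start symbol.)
A grammar is LR(0) if no state in the canonical LR(0) collection has:
  - both a shift item (dot before a terminal) and a complete item (shift-reduce conflict), or
  - two or more complete items (reduce-reduce conflict; the accept item [S' → S .] counts as a complete item here).

Augment with S' → S and build the canonical LR(0) collection (I0 = CLOSURE({[S' → . S]}), then GOTO on every symbol after a dot until no new states appear). It has 18 states:
  I0: { [P → . id P S], [P → .], [S → . * ) S], [S → . P P )], [S → . n A], [S' → . S] }  — shift, reduce
  I1: { [S → * . ) S] }  — shift
  I2: { [P → . id P S], [P → .], [S → P . P )] }  — shift, reduce
  I3: { [S' → S .] }  — accept
  I4: { [P → . id P S], [P → .], [P → id . P S] }  — shift, reduce
  I5: { [A → . A n S], [A → . id * S], [S → n . A] }  — shift
  I6: { [A → A . n S], [S → n A .] }  — shift, reduce
  I7: { [A → id . * S] }  — shift
  I8: { [A → id * . S], [P → . id P S], [P → .], [S → . * ) S], [S → . P P )], [S → . n A] }  — shift, reduce
  I9: { [A → id * S .] }  — reduce
  I10: { [A → A n . S], [P → . id P S], [P → .], [S → . * ) S], [S → . P P )], [S → . n A] }  — shift, reduce
  I11: { [A → A n S .] }  — reduce
  I12: { [P → . id P S], [P → .], [P → id P . S], [S → . * ) S], [S → . P P )], [S → . n A] }  — shift, reduce
  I13: { [P → id P S .] }  — reduce
  I14: { [S → P P . )] }  — shift
  I15: { [S → P P ) .] }  — reduce
  I16: { [P → . id P S], [P → .], [S → * ) . S], [S → . * ) S], [S → . P P )], [S → . n A] }  — shift, reduce
  I17: { [S → * ) S .] }  — reduce

Conflict in state I0:
  Shift-reduce conflict between [P → .] and [P → . id P S]
So the grammar is NOT LR(0).

Answer: No. Shift-reduce conflict between [P → .] and [P → . id P S]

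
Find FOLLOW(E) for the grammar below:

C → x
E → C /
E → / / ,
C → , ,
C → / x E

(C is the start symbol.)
In C → / x E: E is at the end, add FOLLOW(C)

The FOLLOW sets referred to above (computed the same way, to a fixed point):
  FOLLOW(C) = { $, '/' }

Taking the union: FOLLOW(E) = { $, '/' }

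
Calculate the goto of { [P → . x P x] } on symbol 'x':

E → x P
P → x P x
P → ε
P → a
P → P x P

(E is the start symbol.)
GOTO(I, 'x') = CLOSURE({ [A → αX.β] : [A → α.Xβ] ∈ I, X = 'x' })

Items with dot before 'x', with the dot advanced:
  [P → . x P x] → [P → x . P x]
Closure of the advanced items:
  [P → x . P x] has the dot before P: add [P → . x P x], [P → .], [P → . a], [P → . P x P]

GOTO = { [P → . P x P], [P → . a], [P → . x P x], [P → .], [P → x . P x] }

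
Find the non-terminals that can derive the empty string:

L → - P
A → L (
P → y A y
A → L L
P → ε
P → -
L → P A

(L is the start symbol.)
{ 'P' }

A non-terminal is nullable if it can derive ε (the empty string): either it has an ε-production, or it has a production whose right-hand side consists entirely of nullable non-terminals.

ε-productions: P → ε
So P is immediately nullable.
No further non-terminal can be added: every production for the remaining non-terminals contains a terminal or a non-nullable non-terminal.
Nullable = { 'P' }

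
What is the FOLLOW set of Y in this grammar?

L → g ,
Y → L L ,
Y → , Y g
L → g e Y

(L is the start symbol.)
To compute FOLLOW(Y), find every occurrence of Y on a right-hand side N → α Y β: add FIRST(β) \ {ε}, and if β is empty or nullable also add FOLLOW(N). Iterate to a fixed point.

In Y → , Y g: Y is followed by g, add FIRST(g) \ {ε} = { 'g' }
In L → g e Y: Y is at the end, add FOLLOW(L)

The FOLLOW sets referred to above (computed the same way, to a fixed point):
  FOLLOW(L) = { $, ',', 'g' }

Taking the union: FOLLOW(Y) = { $, ',', 'g' }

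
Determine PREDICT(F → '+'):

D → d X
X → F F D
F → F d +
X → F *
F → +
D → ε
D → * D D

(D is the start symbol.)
PREDICT(F → '+') = (FIRST(RHS) \ {ε}) ∪ (FOLLOW(F) if ε ∈ FIRST(RHS), i.e. RHS ⇒* ε)
FIRST('+') = { '+' }
ε ∉ FIRST('+'), so FOLLOW(F) is not added.
PREDICT(F → '+') = { '+' }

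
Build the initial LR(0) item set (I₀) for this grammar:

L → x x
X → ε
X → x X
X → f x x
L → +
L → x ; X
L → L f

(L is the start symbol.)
{ [L → . +], [L → . L f], [L → . x ; X], [L → . x x], [L' → . L] }

First, augment the grammar with L' → L
I₀ = CLOSURE({ [L' → . L] }):
  [L' → . L] has the dot before L: add [L → . x x], [L → . +], [L → . x ; X], [L → . L f]
No further items can be added.

I₀ = { [L → . +], [L → . L f], [L → . x ; X], [L → . x x], [L' → . L] }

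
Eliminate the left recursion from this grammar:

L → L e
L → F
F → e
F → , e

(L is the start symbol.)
L is directly left-recursive. The standard transformation for
  A → A α₁ | ... | A α_m | β₁ | ... | β_n
is
  A  → β₁ A' | ... | β_n A'
  A' → α₁ A' | ... | α_m A' | ε

L → F becomes L → F L'
L → L e becomes L' → e L'
Add L' → ε

Productions for other non-terminals are unchanged:
  F → e
  F → , e

Resulting grammar:
L → F L'
L' → e L'
L' → ε
F → e
F → , e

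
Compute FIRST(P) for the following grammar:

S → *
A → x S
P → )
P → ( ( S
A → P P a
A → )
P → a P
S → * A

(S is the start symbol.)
{ '(', ')', 'a' }

To compute FIRST(P), examine every production with P on the left-hand side, reading each right-hand side left to right until a non-nullable symbol is reached.

From P → ):
  - ')' is a terminal: add ')' and stop
From P → ( ( S:
  - '(' is a terminal: add '(' and stop
From P → a P:
  - a is a terminal: add 'a' and stop

Collecting: FIRST(P) = { '(', ')', 'a' }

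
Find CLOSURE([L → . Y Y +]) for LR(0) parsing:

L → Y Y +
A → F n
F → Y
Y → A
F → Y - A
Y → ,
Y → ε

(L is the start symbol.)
{ [A → . F n], [F → . Y - A], [F → . Y], [L → . Y Y +], [Y → . ,], [Y → . A], [Y → .] }

Start with: [L → . Y Y +]
  [L → . Y Y +] has the dot before Y: add [Y → . A], [Y → . ,], [Y → .]
  [Y → . A] has the dot before A: add [A → . F n]
  [A → . F n] has the dot before F: add [F → . Y], [F → . Y - A]
No further items can be added.

CLOSURE = { [A → . F n], [F → . Y - A], [F → . Y], [L → . Y Y +], [Y → . ,], [Y → . A], [Y → .] }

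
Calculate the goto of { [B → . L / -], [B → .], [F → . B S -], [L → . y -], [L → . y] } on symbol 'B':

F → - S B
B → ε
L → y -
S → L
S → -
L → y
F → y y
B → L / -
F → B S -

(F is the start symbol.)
{ [F → B . S -], [L → . y -], [L → . y], [S → . -], [S → . L] }

GOTO(I, 'B') = CLOSURE({ [A → αX.β] : [A → α.Xβ] ∈ I, X = 'B' })

Items with dot before 'B', with the dot advanced:
  [F → . B S -] → [F → B . S -]
Closure of the advanced items:
  [F → B . S -] has the dot before S: add [S → . L], [S → . -]
  [S → . L] has the dot before L: add [L → . y -], [L → . y]

GOTO = { [F → B . S -], [L → . y -], [L → . y], [S → . -], [S → . L] }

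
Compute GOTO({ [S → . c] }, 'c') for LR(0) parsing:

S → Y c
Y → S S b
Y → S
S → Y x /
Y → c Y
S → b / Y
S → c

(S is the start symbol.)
GOTO(I, 'c') = CLOSURE({ [A → αX.β] : [A → α.Xβ] ∈ I, X = 'c' })

Items with dot before 'c', with the dot advanced:
  [S → . c] → [S → c .]
Closure adds nothing (no advanced item has the dot before a non-terminal).

GOTO = { [S → c .] }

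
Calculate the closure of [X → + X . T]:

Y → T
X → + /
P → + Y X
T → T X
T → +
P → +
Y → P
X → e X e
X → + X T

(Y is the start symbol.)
Start with: [X → + X . T]
  [X → + X . T] has the dot before T: add [T → . T X], [T → . +]
No further items can be added.

CLOSURE = { [T → . +], [T → . T X], [X → + X . T] }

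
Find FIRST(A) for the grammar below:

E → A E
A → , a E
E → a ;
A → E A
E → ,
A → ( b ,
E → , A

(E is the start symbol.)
FIRST sets of the other non-terminals involved (by the same procedure, iterated to a fixed point):
  FIRST(E) = { '(', ',', 'a' }

From A → , a E:
  - ',' is a terminal: add ',' and stop
From A → E A:
  - E is a non-terminal: add FIRST(E) \ {ε} = { '(', ',', 'a' }
    E is not nullable, so stop
From A → ( b ,:
  - '(' is a terminal: add '(' and stop

Collecting: FIRST(A) = { '(', ',', 'a' }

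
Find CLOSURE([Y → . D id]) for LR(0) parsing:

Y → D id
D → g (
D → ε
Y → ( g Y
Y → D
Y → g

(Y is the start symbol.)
{ [D → . g (], [D → .], [Y → . D id] }

Start with: [Y → . D id]
  [Y → . D id] has the dot before D: add [D → . g (], [D → .]
No further items can be added.

CLOSURE = { [D → . g (], [D → .], [Y → . D id] }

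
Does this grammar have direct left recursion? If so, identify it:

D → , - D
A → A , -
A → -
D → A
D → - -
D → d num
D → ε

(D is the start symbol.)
Yes, A is left-recursive

Direct left recursion occurs when N → N α for some non-terminal N (the right-hand side begins with the left-hand side itself).

D → , - D: starts with ','
A → A , -: LEFT RECURSIVE (starts with A)
A → -: starts with '-'
D → A: starts with A
D → - -: starts with '-'
D → d num: starts with d
D → ε: starts with ε

The grammar has direct left recursion on: A.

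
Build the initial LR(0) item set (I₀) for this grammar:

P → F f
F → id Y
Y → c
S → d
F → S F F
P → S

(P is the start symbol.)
First, augment the grammar with P' → P
I₀ = CLOSURE({ [P' → . P] }):
  [P' → . P] has the dot before P: add [P → . F f], [P → . S]
  [P → . F f] has the dot before F: add [F → . id Y], [F → . S F F]
  [P → . S] has the dot before S: add [S → . d]
No further items can be added.

I₀ = { [F → . S F F], [F → . id Y], [P → . F f], [P → . S], [P' → . P], [S → . d] }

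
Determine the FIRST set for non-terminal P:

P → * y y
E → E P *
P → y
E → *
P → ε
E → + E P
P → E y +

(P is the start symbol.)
{ '*', '+', 'y', ε }

To compute FIRST(P), examine every production with P on the left-hand side, reading each right-hand side left to right until a non-nullable symbol is reached.

FIRST sets of the other non-terminals involved (by the same procedure, iterated to a fixed point):
  FIRST(E) = { '*', '+' }

From P → * y y:
  - '*' is a terminal: add '*' and stop
From P → y:
  - y is a terminal: add 'y' and stop
From P → ε:
  - ε-production, so ε ∈ FIRST(P)
From P → E y +:
  - E is a non-terminal: add FIRST(E) \ {ε} = { '*', '+' }
    E is not nullable, so stop

Collecting: FIRST(P) = { '*', '+', 'y', ε }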